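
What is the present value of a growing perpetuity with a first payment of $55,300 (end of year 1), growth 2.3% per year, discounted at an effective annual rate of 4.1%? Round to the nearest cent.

$3,072,222.22

PV = PMT / (i − g) = 55300 / (0.041 − 0.023) = 55300 / 0.018000 = 3,072,222.2222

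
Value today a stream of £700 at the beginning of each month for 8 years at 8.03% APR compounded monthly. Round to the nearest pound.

£49,794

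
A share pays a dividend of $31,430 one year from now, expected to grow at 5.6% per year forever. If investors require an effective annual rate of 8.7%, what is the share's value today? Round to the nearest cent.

$1,013,870.97

PV = D₁/(r − g) = 31430/(0.087 − 0.056) = 1,013,870.9677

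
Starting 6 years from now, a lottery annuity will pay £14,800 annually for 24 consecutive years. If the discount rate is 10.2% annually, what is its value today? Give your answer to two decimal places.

£80,602.36

Value one period before first payment (t=5): 14800 × [1 − (1+0.102)^(−24)] / 0.102 = 14800 × 8.851034 = 130,995.3065
Discount back 5 years: 130,995.3065 × (1+0.102)^(−5) = 130,995.3065 × 0.615307 = 80,602.3609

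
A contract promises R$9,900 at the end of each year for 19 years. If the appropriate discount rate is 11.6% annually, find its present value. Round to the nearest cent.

R$74,738.68

Annuity factor a(19|0.116) = 7.549362; PV = 9900 × 7.549362 = 74,738.6839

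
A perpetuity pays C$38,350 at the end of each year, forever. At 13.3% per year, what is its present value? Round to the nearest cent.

C$288,345.86

PV = C/r = 38350/0.133 = 288,345.8647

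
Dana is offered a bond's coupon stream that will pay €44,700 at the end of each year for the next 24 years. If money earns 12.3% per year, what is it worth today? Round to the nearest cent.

Annuity factor a(24|0.123) = 7.627761; PV = 44700 × 7.627761 = 340,960.9163

€340,960.92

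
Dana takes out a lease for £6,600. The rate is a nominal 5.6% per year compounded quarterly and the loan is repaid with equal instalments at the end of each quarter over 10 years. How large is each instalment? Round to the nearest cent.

£216.61

With 4 periods per year: i = 0.014, n = 40.
PMT = 6600 / ( [1 − (1+0.014)^(−40)] / 0.014 ) = 6600 / 30.469155 = 216.6125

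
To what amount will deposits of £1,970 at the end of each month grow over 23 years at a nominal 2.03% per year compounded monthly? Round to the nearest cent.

Periodic rate i = 0.0203/12 = 0.00169167; n = 23 × 12 = 276 periods.
FV = PMT · [(1+i)^n − 1] / i = 1970 · 351.377031 = 692,212.7520

£692,212.75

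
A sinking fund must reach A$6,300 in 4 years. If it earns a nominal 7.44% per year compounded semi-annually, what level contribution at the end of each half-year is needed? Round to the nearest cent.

A$690.58

i = 0.0744/2 = 0.0372 per half-year; n = 4·2 = 8.
PMT = 6300 / ( [(1+0.0372)^8 − 1] / 0.0372 ) = 6300 / 9.122808 = 690.5769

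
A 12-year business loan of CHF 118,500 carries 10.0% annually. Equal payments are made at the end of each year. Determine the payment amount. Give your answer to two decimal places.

PMT = 118500 / ( [1 − (1+0.1)^(−12)] / 0.1 ) = 118500 / 6.813692 = 17,391.4528

CHF 17,391.45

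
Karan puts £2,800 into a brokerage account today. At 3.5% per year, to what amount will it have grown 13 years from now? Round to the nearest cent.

£4,379.08

FV = 2,800 × (1 + 0.035)^13 = 4,379.0770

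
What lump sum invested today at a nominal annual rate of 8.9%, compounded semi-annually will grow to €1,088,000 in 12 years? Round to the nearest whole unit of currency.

Periodic rate i = 0.089/2 = 0.0445; n = 12 × 2 = 24 periods.
PV = FV·(1+i)^(−n) = 1,088,000 × 0.351720 = 382,671.5996

€382,672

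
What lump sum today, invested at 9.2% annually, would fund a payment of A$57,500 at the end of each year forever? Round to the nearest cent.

A$625,000.00

PV = C/r = 57500/0.092 = 625,000.0000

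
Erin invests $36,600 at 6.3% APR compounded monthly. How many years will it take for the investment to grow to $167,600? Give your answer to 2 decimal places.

Periodic rate i = 0.063/12 = 0.00525.
n = ln(167600/36600) / ln(1+0.00525) = ln(4.57923) / 0.005236 = 290.5757 months
= 290.5757/12 years

24.21 years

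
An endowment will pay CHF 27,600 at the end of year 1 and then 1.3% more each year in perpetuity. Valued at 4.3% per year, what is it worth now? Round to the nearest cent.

CHF 920,000.00

PV = PMT / (i − g) = 27600 / (0.043 − 0.013) = 27600 / 0.030000 = 920,000.0000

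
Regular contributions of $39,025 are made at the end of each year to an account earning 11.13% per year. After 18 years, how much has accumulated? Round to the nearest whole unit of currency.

$1,992,582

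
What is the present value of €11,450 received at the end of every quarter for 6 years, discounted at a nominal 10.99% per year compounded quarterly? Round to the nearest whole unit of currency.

i = 0.1099/4 = 0.027475 per quarter; n = 6·4 = 24.
PV = 11450 × [1 − (1+0.027475)^(−24)] / 0.027475 = 11450 × 17.405543 = 199,293.4715

€199,293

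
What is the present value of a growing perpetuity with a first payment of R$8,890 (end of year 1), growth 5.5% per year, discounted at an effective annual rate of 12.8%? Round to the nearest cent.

R$121,780.82

PV = D₁/(r − g) = 8890/(0.128 − 0.055) = 121,780.8219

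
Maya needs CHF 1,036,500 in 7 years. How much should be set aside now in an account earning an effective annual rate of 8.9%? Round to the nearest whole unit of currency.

PV = 1,036,500 / (1 + 0.089)^7 = 1,036,500 / 1.816332 = 570,655.6850

CHF 570,656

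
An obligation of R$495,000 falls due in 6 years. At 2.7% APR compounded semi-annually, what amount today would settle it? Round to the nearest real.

With 2 periods per year: i = 0.0135, n = 12.
Discount factor = (1+0.0135)^(−12) = 0.851363; PV = 495,000 × 0.851363 = 421,424.8710

R$421,425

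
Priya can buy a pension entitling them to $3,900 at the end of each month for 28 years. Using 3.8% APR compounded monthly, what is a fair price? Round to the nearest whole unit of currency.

With 12 periods per year: i = 0.00316667, n = 336.
PV = PMT · [1 − (1+i)^(−n)] / i = 3900 · 206.635784 = 805,879.5570

$805,880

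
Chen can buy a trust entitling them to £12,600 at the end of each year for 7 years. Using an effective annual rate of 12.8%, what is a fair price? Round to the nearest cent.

£56,073.51

PV = PMT · [1 − (1+i)^(−n)] / i = 12600 · 4.450278 = 56,073.5079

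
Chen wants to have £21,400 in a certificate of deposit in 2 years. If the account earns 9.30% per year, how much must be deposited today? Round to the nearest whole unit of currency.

£17,913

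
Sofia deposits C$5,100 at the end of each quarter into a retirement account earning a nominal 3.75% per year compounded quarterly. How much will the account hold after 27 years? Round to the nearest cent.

C$946,299.83

With 4 periods per year: i = 0.009375, n = 108.
Accumulation factor s(108|0.009375) = 185.548987; FV = 5100 × 185.548987 = 946,299.8334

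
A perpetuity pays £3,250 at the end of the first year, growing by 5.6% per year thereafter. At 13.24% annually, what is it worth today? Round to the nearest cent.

PV = PMT / (i − g) = 3250 / (0.1324 − 0.056) = 3250 / 0.076400 = 42,539.2670

£42,539.27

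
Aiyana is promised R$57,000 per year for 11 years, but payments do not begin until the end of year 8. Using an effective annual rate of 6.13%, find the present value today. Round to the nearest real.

R$294,463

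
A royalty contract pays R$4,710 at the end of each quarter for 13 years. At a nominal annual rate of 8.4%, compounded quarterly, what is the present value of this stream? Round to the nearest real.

R$148,172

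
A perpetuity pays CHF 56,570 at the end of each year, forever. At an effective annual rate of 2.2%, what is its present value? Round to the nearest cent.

CHF 2,571,363.64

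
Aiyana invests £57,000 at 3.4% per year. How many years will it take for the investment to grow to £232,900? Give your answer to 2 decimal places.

42.10 years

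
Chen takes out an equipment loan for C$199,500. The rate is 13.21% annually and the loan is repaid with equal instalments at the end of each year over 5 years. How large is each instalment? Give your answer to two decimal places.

PMT = 199500 / ( [1 − (1+0.1321)^(−5)] / 0.1321 ) = 199500 / 3.499284 = 57,011.6635

C$57,011.66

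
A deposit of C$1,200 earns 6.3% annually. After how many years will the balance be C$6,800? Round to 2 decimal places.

n = ln(6800/1200) / ln(1+0.063) = ln(5.66667) / 0.061095 = 28.3918 years

28.39 years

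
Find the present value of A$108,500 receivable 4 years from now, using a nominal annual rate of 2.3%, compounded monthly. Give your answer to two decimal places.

A$98,972.12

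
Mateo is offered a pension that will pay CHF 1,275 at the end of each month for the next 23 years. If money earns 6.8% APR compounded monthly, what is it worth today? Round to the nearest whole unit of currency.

CHF 177,700

i = 0.068/12 = 0.00566667 per month; n = 23·12 = 276.
PV = 1275 × [1 − (1+0.00566667)^(−276)] / 0.00566667 = 1275 × 139.372372 = 177,699.7744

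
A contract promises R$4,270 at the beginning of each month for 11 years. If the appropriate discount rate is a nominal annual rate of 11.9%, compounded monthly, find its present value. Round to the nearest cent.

With 12 periods per year: i = 0.00991667, n = 132.
PV = 4270 × [1 − (1+0.00991667)^(−132)] / 0.00991667 × (1+i) = 4270 × 74.156350 = 316,647.6154
Payments are at the start of each period, so multiply by (1+i).

R$316,647.62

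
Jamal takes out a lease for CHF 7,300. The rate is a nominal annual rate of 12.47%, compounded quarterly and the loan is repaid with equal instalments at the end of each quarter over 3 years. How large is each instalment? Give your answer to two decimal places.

Periodic rate i = 0.1247/4 = 0.031175; n = 3 × 4 = 12 periods.
PMT = 7300 / ( [1 − (1+0.031175)^(−12)] / 0.031175 ) = 7300 / 9.884546 = 738.5266

CHF 738.53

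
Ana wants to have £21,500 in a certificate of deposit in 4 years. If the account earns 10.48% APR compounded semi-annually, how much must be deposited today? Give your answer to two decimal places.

With 2 periods per year: i = 0.0524, n = 8.
Discount factor = (1+0.0524)^(−8) = 0.664589; PV = 21,500 × 0.664589 = 14,288.6680

£14,288.67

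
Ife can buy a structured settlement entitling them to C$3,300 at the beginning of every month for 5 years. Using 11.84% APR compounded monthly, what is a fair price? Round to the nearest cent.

With 12 periods per year: i = 0.00986667, n = 60.
Annuity factor a(60|0.00986667) × (1+i) = 45.564036; PV = 3300 × 45.564036 = 150,361.3189
(annuity-due: payments at period start, so ×(1+i).)

C$150,361.32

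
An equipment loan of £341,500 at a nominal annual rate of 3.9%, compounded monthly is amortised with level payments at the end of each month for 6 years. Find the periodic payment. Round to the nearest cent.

Periodic rate i = 0.039/12 = 0.00325; n = 6 × 12 = 72 periods.
Annuity-PV factor = 64.103958; PMT = 341500 / 64.103958 = 5,327.2842

£5,327.28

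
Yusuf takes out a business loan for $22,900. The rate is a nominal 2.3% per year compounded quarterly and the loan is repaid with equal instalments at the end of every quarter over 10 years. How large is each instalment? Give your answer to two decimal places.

$642.50

i = 0.023/4 = 0.00575 per quarter; n = 10·4 = 40.
PMT = 22900 / ( [1 − (1+0.00575)^(−40)] / 0.00575 ) = 22900 / 35.642234 = 642.4962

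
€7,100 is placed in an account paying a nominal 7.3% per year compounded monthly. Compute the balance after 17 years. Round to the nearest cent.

€24,467.25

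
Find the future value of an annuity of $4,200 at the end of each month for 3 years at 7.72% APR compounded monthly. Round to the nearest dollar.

$169,532

With 12 periods per year: i = 0.00643333, n = 36.
FV = PMT · [(1+i)^n − 1] / i = 4200 · 40.364861 = 169,532.4149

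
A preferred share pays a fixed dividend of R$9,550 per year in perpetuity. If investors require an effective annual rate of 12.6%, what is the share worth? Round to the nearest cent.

PV = C/r = 9550/0.126 = 75,793.6508

R$75,793.65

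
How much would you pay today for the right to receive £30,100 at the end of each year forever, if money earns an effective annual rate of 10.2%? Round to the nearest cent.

£295,098.04

PV = C/r = 30100/0.102 = 295,098.0392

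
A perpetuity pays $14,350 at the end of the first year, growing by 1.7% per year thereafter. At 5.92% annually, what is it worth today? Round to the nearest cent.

PV = D₁/(r − g) = 14350/(0.0592 − 0.017) = 340,047.3934

$340,047.39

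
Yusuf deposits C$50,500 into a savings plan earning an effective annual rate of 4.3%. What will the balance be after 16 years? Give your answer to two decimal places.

C$99,046.77

FV = PV·(1+i)^n = 50,500 × 1.961322 = 99,046.7690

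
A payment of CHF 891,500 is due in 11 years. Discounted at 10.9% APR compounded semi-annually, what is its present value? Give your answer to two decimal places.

With 2 periods per year: i = 0.0545, n = 22.
PV = FV·(1+i)^(−n) = 891,500 × 0.311154 = 277,393.6390

CHF 277,393.64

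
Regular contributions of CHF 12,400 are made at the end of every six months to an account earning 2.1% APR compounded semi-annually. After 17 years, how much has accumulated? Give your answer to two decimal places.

CHF 503,532.79

i = 0.021/2 = 0.0105 per half-year; n = 17·2 = 34.
FV = PMT · [(1+i)^n − 1] / i = 12400 · 40.607483 = 503,532.7936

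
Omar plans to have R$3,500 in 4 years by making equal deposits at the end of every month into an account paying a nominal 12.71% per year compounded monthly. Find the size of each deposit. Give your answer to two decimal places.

R$56.32

i = 0.1271/12 = 0.0105917 per month; n = 4·12 = 48.
FV-annuity factor = 62.142221; PMT = 3500 / 62.142221 = 56.3224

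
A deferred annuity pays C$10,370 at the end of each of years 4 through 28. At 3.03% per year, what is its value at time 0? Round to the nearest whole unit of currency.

Value one period before first payment (t=3): 10370 × [1 − (1+0.0303)^(−25)] / 0.0303 = 10370 × 17.355083 = 179,972.2082
PV₀ = 179,972.2082 / (1+0.0303)^3 = 179,972.2082 / 1.093682 = 164,556.2364

C$164,556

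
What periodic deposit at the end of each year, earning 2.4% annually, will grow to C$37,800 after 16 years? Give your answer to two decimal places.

C$1,965.76

FV-annuity factor = 19.229235; PMT = 37800 / 19.229235 = 1,965.7568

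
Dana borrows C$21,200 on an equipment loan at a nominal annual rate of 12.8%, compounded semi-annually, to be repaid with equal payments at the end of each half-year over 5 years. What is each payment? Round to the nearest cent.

i = 0.128/2 = 0.064 per half-year; n = 5·2 = 10.
Annuity-PV factor = 7.222592; PMT = 21200 / 7.222592 = 2,935.2342

C$2,935.23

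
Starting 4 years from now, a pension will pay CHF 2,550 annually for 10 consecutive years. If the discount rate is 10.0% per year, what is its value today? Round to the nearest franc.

Value one period before first payment (t=3): 2550 × [1 − (1+0.1)^(−10)] / 0.1 = 2550 × 6.144567 = 15,668.6461
Discount back 3 years: 15,668.6461 × (1+0.1)^(−3) = 15,668.6461 × 0.751315 = 11,772.0857

CHF 11,772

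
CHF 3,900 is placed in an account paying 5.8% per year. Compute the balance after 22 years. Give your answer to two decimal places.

CHF 13,481.84

FV = PV·(1+i)^n = 3,900 × 3.456883 = 13,481.8440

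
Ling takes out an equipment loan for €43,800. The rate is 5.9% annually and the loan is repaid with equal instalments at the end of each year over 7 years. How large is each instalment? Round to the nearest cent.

€7,818.25

Annuity-PV factor = 5.602278; PMT = 43800 / 5.602278 = 7,818.2487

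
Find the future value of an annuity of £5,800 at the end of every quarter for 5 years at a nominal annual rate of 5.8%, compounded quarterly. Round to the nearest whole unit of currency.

With 4 periods per year: i = 0.0145, n = 20.
FV = PMT · [(1+i)^n − 1] / i = 5800 · 23.010167 = 133,458.9658

£133,459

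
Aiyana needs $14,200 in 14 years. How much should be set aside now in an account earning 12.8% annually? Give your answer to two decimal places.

$2,630.03

Discount factor = (1+0.128)^(−14) = 0.185213; PV = 14,200 × 0.185213 = 2,630.0315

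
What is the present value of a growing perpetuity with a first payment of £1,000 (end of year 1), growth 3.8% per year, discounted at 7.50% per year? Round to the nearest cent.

PV = PMT / (i − g) = 1000 / (0.075 − 0.038) = 1000 / 0.037000 = 27,027.0270

£27,027.03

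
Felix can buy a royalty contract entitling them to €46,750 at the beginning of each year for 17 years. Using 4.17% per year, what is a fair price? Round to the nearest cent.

PV = PMT · [1 − (1+i)^(−n)] / i × (1+i) = 46750 · 12.507517 = 584,726.4088
(Beginning-of-period payments → annuity-due factor ×(1+i).)

€584,726.41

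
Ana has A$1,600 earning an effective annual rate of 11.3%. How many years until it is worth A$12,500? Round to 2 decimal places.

n = ln(12500/1600) / ln(1+0.113) = ln(7.81250) / 0.107059 = 19.2018 years

19.20 years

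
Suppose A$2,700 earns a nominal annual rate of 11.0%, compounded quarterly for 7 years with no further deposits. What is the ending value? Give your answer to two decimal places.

A$5,771.05

Periodic rate i = 0.11/4 = 0.0275; n = 7 × 4 = 28 periods.
2,700 × (1+0.0275)^28 = 2,700 × 2.137427 = 5,771.0524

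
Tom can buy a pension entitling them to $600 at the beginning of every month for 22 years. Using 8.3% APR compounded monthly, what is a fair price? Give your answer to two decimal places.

$73,190.48

Periodic rate i = 0.083/12 = 0.00691667; n = 22 × 12 = 264 periods.
PV = PMT · [1 − (1+i)^(−n)] / i × (1+i) = 600 · 121.984132 = 73,190.4792
Payments are at the start of each period, so multiply by (1+i).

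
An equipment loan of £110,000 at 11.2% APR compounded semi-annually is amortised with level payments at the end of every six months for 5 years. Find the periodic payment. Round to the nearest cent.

£14,663.53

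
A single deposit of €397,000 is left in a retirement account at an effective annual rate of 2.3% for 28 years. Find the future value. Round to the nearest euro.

€750,427

FV = 397,000 × (1 + 0.023)^28 = 750,426.6533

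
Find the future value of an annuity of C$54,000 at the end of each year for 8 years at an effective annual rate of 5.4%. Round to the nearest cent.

Accumulation factor s(8|0.054) = 9.686808; FV = 54000 × 9.686808 = 523,087.6162

C$523,087.62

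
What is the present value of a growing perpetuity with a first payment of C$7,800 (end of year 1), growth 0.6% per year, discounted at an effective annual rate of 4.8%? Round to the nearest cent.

C$185,714.29

PV = PMT / (i − g) = 7800 / (0.048 − 0.006) = 7800 / 0.042000 = 185,714.2857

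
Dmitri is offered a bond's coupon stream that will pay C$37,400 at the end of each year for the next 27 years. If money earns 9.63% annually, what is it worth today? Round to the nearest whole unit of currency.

C$355,924

PV = PMT · [1 − (1+i)^(−n)] / i = 37400 · 9.516696 = 355,924.4274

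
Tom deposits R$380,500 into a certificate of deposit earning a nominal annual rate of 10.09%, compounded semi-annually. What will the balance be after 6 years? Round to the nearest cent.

R$686,845.86

Periodic rate i = 0.1009/2 = 0.05045; n = 6 × 2 = 12 periods.
FV = 380,500 × (1 + 0.05045)^12 = 686,845.8617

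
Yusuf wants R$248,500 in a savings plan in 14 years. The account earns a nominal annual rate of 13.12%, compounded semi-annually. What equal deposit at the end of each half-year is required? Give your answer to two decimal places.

With 2 periods per year: i = 0.0656, n = 28.
PMT = 248500 / ( [(1+0.0656)^28 − 1] / 0.0656 ) = 248500 / 75.065734 = 3,310.4319

R$3,310.43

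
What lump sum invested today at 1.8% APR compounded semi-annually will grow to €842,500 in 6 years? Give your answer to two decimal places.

With 2 periods per year: i = 0.009, n = 12.
PV = 842,500 / (1 + 0.009)^12 = 842,500 / 1.113510 = 756,616.6859

€756,616.69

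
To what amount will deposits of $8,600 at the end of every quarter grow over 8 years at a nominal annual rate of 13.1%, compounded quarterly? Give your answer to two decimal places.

With 4 periods per year: i = 0.03275, n = 32.
FV = PMT · [(1+i)^n − 1] / i = 8600 · 55.097476 = 473,838.2964

$473,838.30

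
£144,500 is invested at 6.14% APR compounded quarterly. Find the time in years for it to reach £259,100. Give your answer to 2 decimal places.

Periodic rate i = 0.0614/4 = 0.01535.
(1+i)^n = 259100/144500 = 1.79308, so n = ln 1.79308 / ln 1.01535 = 38.3326 quarters
= 38.3326/4 years

9.58 years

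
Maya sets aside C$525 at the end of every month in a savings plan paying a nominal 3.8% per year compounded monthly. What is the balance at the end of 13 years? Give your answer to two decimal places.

C$105,704.04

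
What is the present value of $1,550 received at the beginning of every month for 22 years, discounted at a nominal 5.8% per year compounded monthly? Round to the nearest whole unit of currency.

$232,009

Periodic rate i = 0.058/12 = 0.00483333; n = 22 × 12 = 264 periods.
PV = 1550 × [1 − (1+0.00483333)^(−264)] / 0.00483333 × (1+i) = 1550 × 149.683221 = 232,008.9929
(Beginning-of-period payments → annuity-due factor ×(1+i).)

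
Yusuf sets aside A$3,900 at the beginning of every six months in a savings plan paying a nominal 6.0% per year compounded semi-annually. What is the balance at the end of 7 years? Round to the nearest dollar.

With 2 periods per year: i = 0.03, n = 14.
FV = 3900 × [(1+0.03)^14 − 1] / 0.03 × (1+i) = 3900 × 17.598914 = 68,635.7642
(Beginning-of-period payments → annuity-due factor ×(1+i).)

A$68,636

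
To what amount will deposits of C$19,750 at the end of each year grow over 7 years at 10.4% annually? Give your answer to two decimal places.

C$189,688.35

Accumulation factor s(7|0.104) = 9.604473; FV = 19750 × 9.604473 = 189,688.3491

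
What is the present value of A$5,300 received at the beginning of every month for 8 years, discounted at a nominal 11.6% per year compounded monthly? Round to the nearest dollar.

A$333,746

i = 0.116/12 = 0.00966667 per month; n = 8·12 = 96.
Annuity factor a(96|0.00966667) × (1+i) = 62.970879; PV = 5300 × 62.970879 = 333,745.6605
(Beginning-of-period payments → annuity-due factor ×(1+i).)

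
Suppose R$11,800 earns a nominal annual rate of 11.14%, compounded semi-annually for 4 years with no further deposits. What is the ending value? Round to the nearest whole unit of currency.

With 2 periods per year: i = 0.0557, n = 8.
FV = PV·(1+i)^n = 11,800 × 1.542852 = 18,205.6496

R$18,206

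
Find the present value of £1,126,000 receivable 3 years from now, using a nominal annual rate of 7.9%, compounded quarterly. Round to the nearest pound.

£890,459

i = 0.079/4 = 0.01975 per quarter; n = 3·4 = 12.
PV = FV·(1+i)^(−n) = 1,126,000 × 0.790816 = 890,458.7845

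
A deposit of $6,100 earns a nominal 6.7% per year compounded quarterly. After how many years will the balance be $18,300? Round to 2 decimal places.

16.53 years

Periodic rate i = 0.067/4 = 0.01675.
n = ln(18300/6100) / ln(1+0.01675) = ln(3.00000) / 0.016611 = 66.1366 quarters
= 66.1366/4 years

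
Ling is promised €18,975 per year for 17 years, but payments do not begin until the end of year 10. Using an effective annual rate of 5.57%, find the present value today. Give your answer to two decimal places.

Value one period before first payment (t=9): 18975 × [1 − (1+0.0557)^(−17)] / 0.0557 = 18975 × 10.809083 = 205,102.3492
Discount back 9 years: 205,102.3492 × (1+0.0557)^(−9) = 205,102.3492 × 0.613953 = 125,923.2549

€125,923.25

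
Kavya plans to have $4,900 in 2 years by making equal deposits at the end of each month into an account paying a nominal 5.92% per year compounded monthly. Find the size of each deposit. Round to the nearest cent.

$192.82

With 12 periods per year: i = 0.00493333, n = 24.
FV-annuity factor = 25.412161; PMT = 4900 / 25.412161 = 192.8211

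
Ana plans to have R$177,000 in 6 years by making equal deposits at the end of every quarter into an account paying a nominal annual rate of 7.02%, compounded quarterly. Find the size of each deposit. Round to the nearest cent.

i = 0.0702/4 = 0.01755 per quarter; n = 6·4 = 24.
PMT = 177000 / ( [(1+0.01755)^24 − 1] / 0.01755 ) = 177000 / 29.528902 = 5,994.1274

R$5,994.13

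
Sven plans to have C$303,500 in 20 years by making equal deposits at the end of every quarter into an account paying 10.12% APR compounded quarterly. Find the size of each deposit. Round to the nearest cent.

C$1,203.47

With 4 periods per year: i = 0.0253, n = 80.
PMT = 303500 / ( [(1+0.0253)^80 − 1] / 0.0253 ) = 303500 / 252.187500 = 1,203.4696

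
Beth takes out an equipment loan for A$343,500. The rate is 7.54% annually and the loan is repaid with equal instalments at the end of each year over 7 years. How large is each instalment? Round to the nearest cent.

PMT = 343500 / ( [1 − (1+0.0754)^(−7)] / 0.0754 ) = 343500 / 5.289294 = 64,942.5105

A$64,942.51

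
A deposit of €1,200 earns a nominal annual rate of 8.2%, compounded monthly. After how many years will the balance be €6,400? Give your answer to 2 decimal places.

20.48 years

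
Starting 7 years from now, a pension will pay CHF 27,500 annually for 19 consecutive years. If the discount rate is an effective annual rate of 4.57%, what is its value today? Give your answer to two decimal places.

Value one period before first payment (t=6): 27500 × [1 − (1+0.0457)^(−19)] / 0.0457 = 27500 × 12.520267 = 344,307.3373
Discount back 6 years: 344,307.3373 × (1+0.0457)^(−6) = 344,307.3373 × 0.764817 = 263,331.9952

CHF 263,332.00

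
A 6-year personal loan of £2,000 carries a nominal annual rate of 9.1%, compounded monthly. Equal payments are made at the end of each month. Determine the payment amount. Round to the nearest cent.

i = 0.091/12 = 0.00758333 per month; n = 6·12 = 72.
Annuity-PV factor = 55.324398; PMT = 2000 / 55.324398 = 36.1504

£36.15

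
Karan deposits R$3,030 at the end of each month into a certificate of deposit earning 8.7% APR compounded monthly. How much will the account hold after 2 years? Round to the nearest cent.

With 12 periods per year: i = 0.00725, n = 24.
FV = PMT · [(1+i)^n − 1] / i = 3030 · 26.111556 = 79,118.0147

R$79,118.01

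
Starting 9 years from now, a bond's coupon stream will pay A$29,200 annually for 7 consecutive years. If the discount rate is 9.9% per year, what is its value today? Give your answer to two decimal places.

A$67,022.47

Value one period before first payment (t=8): 29200 × [1 − (1+0.099)^(−7)] / 0.099 = 29200 × 4.884489 = 142,627.0823
Discount back 8 years: 142,627.0823 × (1+0.099)^(−8) = 142,627.0823 × 0.469914 = 67,022.4746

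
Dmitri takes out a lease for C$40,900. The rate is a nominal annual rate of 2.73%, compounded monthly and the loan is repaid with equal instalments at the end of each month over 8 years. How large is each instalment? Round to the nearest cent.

C$474.74

With 12 periods per year: i = 0.002275, n = 96.
PMT = 40900 / ( [1 − (1+0.002275)^(−96)] / 0.002275 ) = 40900 / 86.152410 = 474.7401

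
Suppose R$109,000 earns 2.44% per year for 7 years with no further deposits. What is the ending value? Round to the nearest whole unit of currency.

FV = 109,000 × (1 + 0.0244)^7 = 129,036.7709

R$129,037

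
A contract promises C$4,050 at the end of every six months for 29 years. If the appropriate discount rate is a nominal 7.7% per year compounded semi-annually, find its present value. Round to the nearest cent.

With 2 periods per year: i = 0.0385, n = 58.
Annuity factor a(58|0.0385) = 23.070256; PV = 4050 × 23.070256 = 93,434.5365

C$93,434.54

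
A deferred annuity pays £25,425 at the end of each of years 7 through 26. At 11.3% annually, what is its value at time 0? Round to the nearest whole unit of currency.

£104,452

PV at t=6 (ordinary 20-year annuity): 25425 × a(20|0.113) = 25425 × 7.809594 = 198,558.9175
PV₀ = 198,558.9175 / (1+0.113)^6 = 198,558.9175 / 1.900951 = 104,452.3969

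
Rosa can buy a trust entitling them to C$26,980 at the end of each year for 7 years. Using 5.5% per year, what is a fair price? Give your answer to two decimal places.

C$153,326.45

PV = PMT · [1 − (1+i)^(−n)] / i = 26980 · 5.682967 = 153,326.4528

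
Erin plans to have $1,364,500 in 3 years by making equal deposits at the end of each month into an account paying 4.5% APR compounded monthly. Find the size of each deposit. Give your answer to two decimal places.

$35,472.80

Periodic rate i = 0.045/12 = 0.00375; n = 3 × 12 = 36 periods.
FV-annuity factor = 38.466089; PMT = 1.3645e+06 / 38.466089 = 35,472.8035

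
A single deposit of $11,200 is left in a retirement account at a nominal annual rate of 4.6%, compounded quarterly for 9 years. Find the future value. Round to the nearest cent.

$16,904.02

With 4 periods per year: i = 0.0115, n = 36.
FV = 11,200 × (1 + 0.0115)^36 = 16,904.0185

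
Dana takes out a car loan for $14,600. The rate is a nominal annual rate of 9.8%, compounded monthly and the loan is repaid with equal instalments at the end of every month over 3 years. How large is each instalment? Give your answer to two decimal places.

Periodic rate i = 0.098/12 = 0.00816667; n = 3 × 12 = 36 periods.
PMT = 14600 / ( [1 − (1+0.00816667)^(−36)] / 0.00816667 ) = 14600 / 31.081606 = 469.7312

$469.73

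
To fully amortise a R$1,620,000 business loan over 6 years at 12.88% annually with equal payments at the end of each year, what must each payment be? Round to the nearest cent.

R$403,894.91

Annuity-PV factor = 4.010944; PMT = 1.62e+06 / 4.010944 = 403,894.9111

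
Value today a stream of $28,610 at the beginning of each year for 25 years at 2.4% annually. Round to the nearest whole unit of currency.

$545,998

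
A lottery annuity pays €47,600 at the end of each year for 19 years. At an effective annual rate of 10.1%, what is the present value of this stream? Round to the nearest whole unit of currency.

€395,547

PV = 47600 × [1 − (1+0.101)^(−19)] / 0.101 = 47600 × 8.309809 = 395,546.9164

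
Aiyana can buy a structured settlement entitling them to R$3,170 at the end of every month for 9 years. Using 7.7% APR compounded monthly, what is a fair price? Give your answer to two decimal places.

R$246,429.08

With 12 periods per year: i = 0.00641667, n = 108.
PV = 3170 × [1 − (1+0.00641667)^(−108)] / 0.00641667 = 3170 × 77.737880 = 246,429.0781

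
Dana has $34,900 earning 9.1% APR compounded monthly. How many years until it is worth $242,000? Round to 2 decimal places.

Periodic rate i = 0.091/12 = 0.00758333.
n = ln(242000/34900) / ln(1+0.00758333) = ln(6.93410) / 0.007555 = 256.3232 months
= 256.3232/12 years

21.36 years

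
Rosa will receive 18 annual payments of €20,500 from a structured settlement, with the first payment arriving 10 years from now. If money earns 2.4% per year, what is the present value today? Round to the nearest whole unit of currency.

€239,751

PV at t=9 (ordinary 18-year annuity): 20500 × a(18|0.024) = 20500 × 14.477898 = 296,796.9100
Discount back 9 years: 296,796.9100 × (1+0.024)^(−9) = 296,796.9100 × 0.807794 = 239,750.6346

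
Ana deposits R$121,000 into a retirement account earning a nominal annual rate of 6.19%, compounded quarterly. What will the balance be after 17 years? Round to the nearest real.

R$343,790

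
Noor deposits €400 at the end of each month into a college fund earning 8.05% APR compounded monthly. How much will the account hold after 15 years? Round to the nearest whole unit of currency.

€139,030

With 12 periods per year: i = 0.00670833, n = 180.
FV = PMT · [(1+i)^n − 1] / i = 400 · 347.575249 = 139,030.0998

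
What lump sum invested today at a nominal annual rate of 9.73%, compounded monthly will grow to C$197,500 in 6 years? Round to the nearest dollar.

Periodic rate i = 0.0973/12 = 0.00810833; n = 6 × 12 = 72 periods.
PV = FV·(1+i)^(−n) = 197,500 × 0.559089 = 110,420.1561

C$110,420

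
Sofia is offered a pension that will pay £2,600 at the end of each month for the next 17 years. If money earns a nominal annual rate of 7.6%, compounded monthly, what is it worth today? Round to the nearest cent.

£297,285.78

With 12 periods per year: i = 0.00633333, n = 204.
Annuity factor a(204|0.00633333) = 114.340685; PV = 2600 × 114.340685 = 297,285.7820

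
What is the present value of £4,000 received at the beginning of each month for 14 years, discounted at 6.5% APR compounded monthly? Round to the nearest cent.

£442,867.97

Periodic rate i = 0.065/12 = 0.00541667; n = 14 × 12 = 168 periods.
PV = 4000 × [1 − (1+0.00541667)^(−168)] / 0.00541667 × (1+i) = 4000 × 110.716992 = 442,867.9687
Payments are at the start of each period, so multiply by (1+i).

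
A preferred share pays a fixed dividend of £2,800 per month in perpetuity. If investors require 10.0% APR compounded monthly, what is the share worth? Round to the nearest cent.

Periodic rate i = 0.1/12 = 0.00833333.
PV = PMT / i = 2800 / 0.00833333 = 336,000.0000

£336,000.00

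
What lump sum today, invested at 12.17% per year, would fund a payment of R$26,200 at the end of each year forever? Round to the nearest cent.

R$215,283.48

PV = PMT / i = 26200 / 0.1217 = 215,283.4840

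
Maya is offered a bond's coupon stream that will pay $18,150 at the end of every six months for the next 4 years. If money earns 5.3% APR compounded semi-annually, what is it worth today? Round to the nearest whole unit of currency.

i = 0.053/2 = 0.0265 per half-year; n = 4·2 = 8.
PV = PMT · [1 − (1+i)^(−n)] / i = 18150 · 7.124498 = 129,309.6407

$129,310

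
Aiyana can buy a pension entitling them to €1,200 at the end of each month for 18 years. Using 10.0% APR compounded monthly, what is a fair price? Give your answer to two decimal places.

€120,018.76

Periodic rate i = 0.1/12 = 0.00833333; n = 18 × 12 = 216 periods.
PV = 1200 × [1 − (1+0.00833333)^(−216)] / 0.00833333 = 1200 × 100.015633 = 120,018.7592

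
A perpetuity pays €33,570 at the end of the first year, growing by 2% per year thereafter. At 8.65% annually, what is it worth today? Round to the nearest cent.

€504,812.03

PV = PMT / (i − g) = 33570 / (0.0865 − 0.02) = 33570 / 0.066500 = 504,812.0301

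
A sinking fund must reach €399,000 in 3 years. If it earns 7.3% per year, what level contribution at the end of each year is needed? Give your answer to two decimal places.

€123,746.68

PMT = 399000 / ( [(1+0.073)^3 − 1] / 0.073 ) = 399000 / 3.224329 = 123,746.6772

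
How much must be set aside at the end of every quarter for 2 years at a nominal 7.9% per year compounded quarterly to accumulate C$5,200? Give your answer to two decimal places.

C$606.39

Periodic rate i = 0.079/4 = 0.01975; n = 2 × 4 = 8 periods.
FV-annuity factor = 8.575391; PMT = 5200 / 8.575391 = 606.3863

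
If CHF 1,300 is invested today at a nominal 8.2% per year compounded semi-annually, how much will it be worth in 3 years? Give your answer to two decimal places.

With 2 periods per year: i = 0.041, n = 6.
FV = PV·(1+i)^n = 1,300 × 1.272637 = 1,654.4275

CHF 1,654.43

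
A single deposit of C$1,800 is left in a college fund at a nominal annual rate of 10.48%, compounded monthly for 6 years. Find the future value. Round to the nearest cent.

i = 0.1048/12 = 0.00873333 per month; n = 6·12 = 72.
FV = 1,800 × (1 + 0.00873333)^72 = 3,366.4433

C$3,366.44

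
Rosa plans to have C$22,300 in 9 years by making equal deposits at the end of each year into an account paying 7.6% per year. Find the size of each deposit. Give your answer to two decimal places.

C$1,815.83

PMT = 22300 / ( [(1+0.076)^9 − 1] / 0.076 ) = 22300 / 12.280919 = 1,815.8251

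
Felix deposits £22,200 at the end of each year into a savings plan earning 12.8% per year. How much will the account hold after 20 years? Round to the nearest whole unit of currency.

£1,755,530

FV = 22200 × [(1+0.128)^20 − 1] / 0.128 = 22200 × 79.077945 = 1,755,530.3873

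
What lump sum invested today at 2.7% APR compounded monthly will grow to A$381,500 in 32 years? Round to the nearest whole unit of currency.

A$160,948

i = 0.027/12 = 0.00225 per month; n = 32·12 = 384.
PV = 381,500 / (1 + 0.00225)^384 = 381,500 / 2.370331 = 160,948.0103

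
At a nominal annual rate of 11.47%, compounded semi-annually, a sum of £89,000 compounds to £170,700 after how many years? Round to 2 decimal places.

Periodic rate i = 0.1147/2 = 0.05735.
(1+i)^n = 170700/89000 = 1.91798, so n = ln 1.91798 / ln 1.05735 = 11.6787 half-years
= 11.6787/2 years

5.84 years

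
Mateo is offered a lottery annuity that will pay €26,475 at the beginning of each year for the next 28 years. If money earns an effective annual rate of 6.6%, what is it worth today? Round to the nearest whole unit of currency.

PV = PMT · [1 − (1+i)^(−n)] / i × (1+i) = 26475 · 13.453704 = 356,186.8147
Payments are at the start of each period, so multiply by (1+i).

€356,187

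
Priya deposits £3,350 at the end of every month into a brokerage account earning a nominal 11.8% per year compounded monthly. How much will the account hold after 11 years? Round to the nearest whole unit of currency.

Periodic rate i = 0.118/12 = 0.00983333; n = 11 × 12 = 132 periods.
FV = PMT · [(1+i)^n − 1] / i = 3350 · 268.354666 = 898,988.1326

£898,988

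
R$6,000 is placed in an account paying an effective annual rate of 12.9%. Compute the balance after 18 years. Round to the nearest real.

FV = 6,000 × (1 + 0.129)^18 = 53,289.5687

R$53,290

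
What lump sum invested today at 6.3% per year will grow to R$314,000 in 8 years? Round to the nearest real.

R$192,603

Discount factor = (1+0.063)^(−8) = 0.613386; PV = 314,000 × 0.613386 = 192,603.2148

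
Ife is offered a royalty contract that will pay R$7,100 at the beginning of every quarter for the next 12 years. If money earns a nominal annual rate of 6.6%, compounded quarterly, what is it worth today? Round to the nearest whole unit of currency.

R$238,002

Periodic rate i = 0.066/4 = 0.0165; n = 12 × 4 = 48 periods.
PV = 7100 × [1 − (1+0.0165)^(−48)] / 0.0165 × (1+i) = 7100 × 33.521408 = 238,001.9969
(Beginning-of-period payments → annuity-due factor ×(1+i).)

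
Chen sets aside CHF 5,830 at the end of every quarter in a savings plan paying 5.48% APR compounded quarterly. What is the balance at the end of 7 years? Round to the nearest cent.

CHF 197,344.18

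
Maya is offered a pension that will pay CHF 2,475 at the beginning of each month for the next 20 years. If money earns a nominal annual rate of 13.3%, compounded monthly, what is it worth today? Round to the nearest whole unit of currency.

CHF 209,757

With 12 periods per year: i = 0.0110833, n = 240.
PV = 2475 × [1 − (1+0.0110833)^(−240)] / 0.0110833 × (1+i) = 2475 × 84.750438 = 209,757.3353
(Beginning-of-period payments → annuity-due factor ×(1+i).)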